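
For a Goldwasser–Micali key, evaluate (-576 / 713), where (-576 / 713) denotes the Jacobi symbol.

Pull out -1: (-576 / 713) = (-1 / 713)·(576 / 713). Since 713 ≡ 1 (mod 4), (-1 / 713) = +1. Now have (576 / 713).
Factor out 2: 576 = 2^6·9. Since 713 ≡ 1 (mod 8), (2 / 713) = +1, and (2 / 713)^6 = +1. Now have (9 / 713).
9 ≡ 1 (mod 4), so quadratic reciprocity gives (9 / 713) = (713 / 9). Reduce: 713 ≡ 2 (mod 9). Now have (2 / 9).
Factor out 2: 2 = 2. Since 9 ≡ 1 (mod 8), (2 / 9) = +1. Now have (1 / 9).
(1 / 9) = 1. Collecting the sign factors: 1.

1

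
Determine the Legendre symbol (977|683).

-1

Reduce the numerator: 977 ≡ 294 (mod 683), so (977|683) = (294|683).
Factor out 2: 294 = 2·147. Since 683 ≡ 3 (mod 8), (2|683) = -1. Now have -(147|683).
Both 147 ≡ 3 and 683 ≡ 3 (mod 4), so reciprocity gives (147|683) = -(683|147). Reduce: 683 ≡ 95 (mod 147). Now have (95|147).
Both 95 ≡ 3 and 147 ≡ 3 (mod 4), so reciprocity gives (95|147) = -(147|95). Reduce: 147 ≡ 52 (mod 95). Now have -(52|95).
Factor out 2: 52 = 2^2·13. Since 95 ≡ 7 (mod 8), (2|95) = +1, and (2|95)^2 = +1. Now have -(13|95).
13 ≡ 1 (mod 4), so quadratic reciprocity gives (13|95) = (95|13). Reduce: 95 ≡ 4 (mod 13). Now have -(4|13).
Factor out 2: 4 = 2^2. Since 13 ≡ 5 (mod 8), (2|13) = -1, and (2|13)^2 = +1. Now have -(1|13).
(1|13) = 1. Collecting the sign factors: -1.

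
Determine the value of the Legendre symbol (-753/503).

1

Pull out -1: (-753/503) = (-1/503)·(753/503). Since 503 ≡ 3 (mod 4), (-1/503) = -1. Now have -(753/503).
Reduce the numerator: 753 ≡ 250 (mod 503), so (753/503) = (250/503).
Factor out 2: 250 = 2·125. Since 503 ≡ 7 (mod 8), (2/503) = +1. Now have -(125/503).
125 ≡ 1 (mod 4), so quadratic reciprocity gives (125/503) = (503/125). Reduce: 503 ≡ 3 (mod 125). Now have -(3/125).
125 ≡ 1 (mod 4), so quadratic reciprocity gives (3/125) = (125/3). Reduce: 125 ≡ 2 (mod 3). Now have -(2/3).
Factor out 2: 2 = 2. Since 3 ≡ 3 (mod 8), (2/3) = -1. Now have (1/3).
(1/3) = 1. Collecting the sign factors: 1.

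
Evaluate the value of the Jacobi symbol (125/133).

-1

(125/133)
  = (133/125)    [QR: 125 ≡ 1 mod 4, sign kept]
  = (8/125)    [133 ≡ 8 mod 125]
  = -(1/125)    [125 ≡ 5 mod 8 ⇒ (2/125)^3 = -1]
  = -1    [(1/125) = 1]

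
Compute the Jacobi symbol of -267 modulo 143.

1

Pull out -1: (-267|143) = (-1|143)·(267|143). Since 143 ≡ 3 (mod 4), (-1|143) = -1. Now have -(267|143).
Reduce the numerator: 267 ≡ 124 (mod 143), so (267|143) = (124|143).
Factor out 2: 124 = 2^2·31. Since 143 ≡ 7 (mod 8), (2|143) = +1, and (2|143)^2 = +1. Now have -(31|143).
Both 31 ≡ 3 and 143 ≡ 3 (mod 4), so reciprocity gives (31|143) = -(143|31). Reduce: 143 ≡ 19 (mod 31). Now have (19|31).
Both 19 ≡ 3 and 31 ≡ 3 (mod 4), so reciprocity gives (19|31) = -(31|19). Reduce: 31 ≡ 12 (mod 19). Now have -(12|19).
Factor out 2: 12 = 2^2·3. Since 19 ≡ 3 (mod 8), (2|19) = -1, and (2|19)^2 = +1. Now have -(3|19).
Both 3 ≡ 3 and 19 ≡ 3 (mod 4), so reciprocity gives (3|19) = -(19|3). Reduce: 19 ≡ 1 (mod 3). Now have (1|3).
(1|3) = 1. Collecting the sign factors: 1.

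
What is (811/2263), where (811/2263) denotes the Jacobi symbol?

Both 811 ≡ 3 and 2263 ≡ 3 (mod 4), so reciprocity gives (811/2263) = -(2263/811). Reduce: 2263 ≡ 641 (mod 811). Now have -(641/811).
641 ≡ 1 (mod 4), so quadratic reciprocity gives (641/811) = (811/641). Reduce: 811 ≡ 170 (mod 641). Now have -(170/641).
Factor out 2: 170 = 2·85. Since 641 ≡ 1 (mod 8), (2/641) = +1. Now have -(85/641).
85 ≡ 1 (mod 4), so quadratic reciprocity gives (85/641) = (641/85). Reduce: 641 ≡ 46 (mod 85). Now have -(46/85).
Factor out 2: 46 = 2·23. Since 85 ≡ 5 (mod 8), (2/85) = -1. Now have (23/85).
85 ≡ 1 (mod 4), so quadratic reciprocity gives (23/85) = (85/23). Reduce: 85 ≡ 16 (mod 23). Now have (16/23).
Factor out 2: 16 = 2^4. Since 23 ≡ 7 (mod 8), (2/23) = +1, and (2/23)^4 = +1. Now have (1/23).
(1/23) = 1. Collecting the sign factors: 1.

1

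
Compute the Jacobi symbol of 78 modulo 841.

Factor out 2: 78 = 2·39. Since 841 ≡ 1 (mod 8), (2|841) = +1. Now have (39|841).
841 ≡ 1 (mod 4), so quadratic reciprocity gives (39|841) = (841|39). Reduce: 841 ≡ 22 (mod 39). Now have (22|39).
Factor out 2: 22 = 2·11. Since 39 ≡ 7 (mod 8), (2|39) = +1. Now have (11|39).
Both 11 ≡ 3 and 39 ≡ 3 (mod 4), so reciprocity gives (11|39) = -(39|11). Reduce: 39 ≡ 6 (mod 11). Now have -(6|11).
Factor out 2: 6 = 2·3. Since 11 ≡ 3 (mod 8), (2|11) = -1. Now have (3|11).
Both 3 ≡ 3 and 11 ≡ 3 (mod 4), so reciprocity gives (3|11) = -(11|3). Reduce: 11 ≡ 2 (mod 3). Now have -(2|3).
Factor out 2: 2 = 2. Since 3 ≡ 3 (mod 8), (2|3) = -1. Now have (1|3).
(1|3) = 1. Collecting the sign factors: 1.

1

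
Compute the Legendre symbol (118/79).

-1

Reduce the numerator: 118 ≡ 39 (mod 79), so (118/79) = (39/79).
Both 39 ≡ 3 and 79 ≡ 3 (mod 4), so reciprocity gives (39/79) = -(79/39). Reduce: 79 ≡ 1 (mod 39). Now have -(1/39).
(1/39) = 1. Collecting the sign factors: -1.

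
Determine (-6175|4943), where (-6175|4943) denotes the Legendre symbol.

-1

(-6175|4943)
  = -(6175|4943)    [4943 ≡ 3 mod 4 ⇒ (-1|4943) = -1]
  = -(1232|4943)    [6175 ≡ 1232 mod 4943]
  = -(77|4943)    [4943 ≡ 7 mod 8 ⇒ (2|4943)^4 = +1]
  = -(4943|77)    [QR: 77 ≡ 1 mod 4, sign kept]
  = -(15|77)    [4943 ≡ 15 mod 77]
  = -(77|15)    [QR: 77 ≡ 1 mod 4, sign kept]
  = -(2|15)    [77 ≡ 2 mod 15]
  = -(1|15)    [15 ≡ 7 mod 8 ⇒ (2|15) = +1]
  = -1    [(1|15) = 1]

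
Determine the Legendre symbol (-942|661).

Pull out -1: (-942|661) = (-1|661)·(942|661). Since 661 ≡ 1 (mod 4), (-1|661) = +1. Now have (942|661).
Reduce the numerator: 942 ≡ 281 (mod 661), so (942|661) = (281|661).
281 ≡ 1 (mod 4), so quadratic reciprocity gives (281|661) = (661|281). Reduce: 661 ≡ 99 (mod 281). Now have (99|281).
281 ≡ 1 (mod 4), so quadratic reciprocity gives (99|281) = (281|99). Reduce: 281 ≡ 83 (mod 99). Now have (83|99).
Both 83 ≡ 3 and 99 ≡ 3 (mod 4), so reciprocity gives (83|99) = -(99|83). Reduce: 99 ≡ 16 (mod 83). Now have -(16|83).
Factor out 2: 16 = 2^4. Since 83 ≡ 3 (mod 8), (2|83) = -1, and (2|83)^4 = +1. Now have -(1|83).
(1|83) = 1. Collecting the sign factors: -1.

-1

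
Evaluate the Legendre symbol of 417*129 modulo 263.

-1

By multiplicativity, (417·129/263) = (417/263)·(129/263).
First factor (417/263):
(417/263)
  = (154/263)    [417 ≡ 154 mod 263]
  = (77/263)    [263 ≡ 7 mod 8 ⇒ (2/263) = +1]
  = (263/77)    [QR: 77 ≡ 1 mod 4, sign kept]
  = (32/77)    [263 ≡ 32 mod 77]
  = -(1/77)    [77 ≡ 5 mod 8 ⇒ (2/77)^5 = -1]
  = -1    [(1/77) = 1]
Second factor (129/263):
(129/263)
  = (263/129)    [QR: 129 ≡ 1 mod 4, sign kept]
  = (5/129)    [263 ≡ 5 mod 129]
  = (129/5)    [QR: 5 ≡ 1 mod 4, sign kept]
  = (4/5)    [129 ≡ 4 mod 5]
  = (1/5)    [5 ≡ 5 mod 8 ⇒ (2/5)^2 = +1]
  = 1    [(1/5) = 1]
Product: (-1)·(1) = -1.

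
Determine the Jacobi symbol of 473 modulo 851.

473 ≡ 1 (mod 4), so quadratic reciprocity gives (473 / 851) = (851 / 473). Reduce: 851 ≡ 378 (mod 473). Now have (378 / 473).
Factor out 2: 378 = 2·189. Since 473 ≡ 1 (mod 8), (2 / 473) = +1. Now have (189 / 473).
189 ≡ 1 (mod 4), so quadratic reciprocity gives (189 / 473) = (473 / 189). Reduce: 473 ≡ 95 (mod 189). Now have (95 / 189).
189 ≡ 1 (mod 4), so quadratic reciprocity gives (95 / 189) = (189 / 95). Reduce: 189 ≡ 94 (mod 95). Now have (94 / 95).
Factor out 2: 94 = 2·47. Since 95 ≡ 7 (mod 8), (2 / 95) = +1. Now have (47 / 95).
Both 47 ≡ 3 and 95 ≡ 3 (mod 4), so reciprocity gives (47 / 95) = -(95 / 47). Reduce: 95 ≡ 1 (mod 47). Now have -(1 / 47).
(1 / 47) = 1. Collecting the sign factors: -1.

-1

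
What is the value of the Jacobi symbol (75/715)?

0

Both 75 ≡ 3 and 715 ≡ 3 (mod 4), so reciprocity gives (75/715) = -(715/75). Reduce: 715 ≡ 40 (mod 75). Now have -(40/75).
Factor out 2: 40 = 2^3·5. Since 75 ≡ 3 (mod 8), (2/75) = -1, and (2/75)^3 = -1. Now have (5/75).
5 ≡ 1 (mod 4), so quadratic reciprocity gives (5/75) = (75/5). Reduce: 75 ≡ 0 (mod 5). Now have (0/5).
The numerator is now 0 with denominator 5 > 1: the symbol is 0.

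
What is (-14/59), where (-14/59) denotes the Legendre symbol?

1

Pull out -1: (-14/59) = (-1/59)·(14/59). Since 59 ≡ 3 (mod 4), (-1/59) = -1. Now have -(14/59).
Factor out 2: 14 = 2·7. Since 59 ≡ 3 (mod 8), (2/59) = -1. Now have (7/59).
Both 7 ≡ 3 and 59 ≡ 3 (mod 4), so reciprocity gives (7/59) = -(59/7). Reduce: 59 ≡ 3 (mod 7). Now have -(3/7).
Both 3 ≡ 3 and 7 ≡ 3 (mod 4), so reciprocity gives (3/7) = -(7/3). Reduce: 7 ≡ 1 (mod 3). Now have (1/3).
(1/3) = 1. Collecting the sign factors: 1.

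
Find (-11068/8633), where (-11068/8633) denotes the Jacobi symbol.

Reduce the numerator: -11068 ≡ 6198 (mod 8633), so (-11068/8633) = (6198/8633).
Factor out 2: 6198 = 2·3099. Since 8633 ≡ 1 (mod 8), (2/8633) = +1. Now have (3099/8633).
8633 ≡ 1 (mod 4), so quadratic reciprocity gives (3099/8633) = (8633/3099). Reduce: 8633 ≡ 2435 (mod 3099). Now have (2435/3099).
Both 2435 ≡ 3 and 3099 ≡ 3 (mod 4), so reciprocity gives (2435/3099) = -(3099/2435). Reduce: 3099 ≡ 664 (mod 2435). Now have -(664/2435).
Factor out 2: 664 = 2^3·83. Since 2435 ≡ 3 (mod 8), (2/2435) = -1, and (2/2435)^3 = -1. Now have (83/2435).
Both 83 ≡ 3 and 2435 ≡ 3 (mod 4), so reciprocity gives (83/2435) = -(2435/83). Reduce: 2435 ≡ 28 (mod 83). Now have -(28/83).
Factor out 2: 28 = 2^2·7. Since 83 ≡ 3 (mod 8), (2/83) = -1, and (2/83)^2 = +1. Now have -(7/83).
Both 7 ≡ 3 and 83 ≡ 3 (mod 4), so reciprocity gives (7/83) = -(83/7). Reduce: 83 ≡ 6 (mod 7). Now have (6/7).
Factor out 2: 6 = 2·3. Since 7 ≡ 7 (mod 8), (2/7) = +1. Now have (3/7).
Both 3 ≡ 3 and 7 ≡ 3 (mod 4), so reciprocity gives (3/7) = -(7/3). Reduce: 7 ≡ 1 (mod 3). Now have -(1/3).
(1/3) = 1. Collecting the sign factors: -1.

-1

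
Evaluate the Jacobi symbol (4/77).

1

Factor out 2: 4 = 2^2. Since 77 ≡ 5 (mod 8), (2/77) = -1, and (2/77)^2 = +1. Now have (1/77).
(1/77) = 1. Collecting the sign factors: 1.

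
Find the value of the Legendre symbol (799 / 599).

Reduce the numerator: 799 ≡ 200 (mod 599), so (799 / 599) = (200 / 599).
Factor out 2: 200 = 2^3·25. Since 599 ≡ 7 (mod 8), (2 / 599) = +1, and (2 / 599)^3 = +1. Now have (25 / 599).
25 ≡ 1 (mod 4), so quadratic reciprocity gives (25 / 599) = (599 / 25). Reduce: 599 ≡ 24 (mod 25). Now have (24 / 25).
Factor out 2: 24 = 2^3·3. Since 25 ≡ 1 (mod 8), (2 / 25) = +1, and (2 / 25)^3 = +1. Now have (3 / 25).
25 ≡ 1 (mod 4), so quadratic reciprocity gives (3 / 25) = (25 / 3). Reduce: 25 ≡ 1 (mod 3). Now have (1 / 3).
(1 / 3) = 1. Collecting the sign factors: 1.

1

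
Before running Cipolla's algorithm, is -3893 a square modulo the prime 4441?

no

(-3893/4441)
  = (3893/4441)    [4441 ≡ 1 mod 4 ⇒ (-1/4441) = +1]
  = (4441/3893)    [QR: 3893 ≡ 1 mod 4, sign kept]
  = (548/3893)    [4441 ≡ 548 mod 3893]
  = (137/3893)    [3893 ≡ 5 mod 8 ⇒ (2/3893)^2 = +1]
  = (3893/137)    [QR: 137 ≡ 1 mod 4, sign kept]
  = (57/137)    [3893 ≡ 57 mod 137]
  = (137/57)    [QR: 57 ≡ 1 mod 4, sign kept]
  = (23/57)    [137 ≡ 23 mod 57]
  = (57/23)    [QR: 57 ≡ 1 mod 4, sign kept]
  = (11/23)    [57 ≡ 11 mod 23]
  = -(23/11)    [QR: both ≡ 3 mod 4, sign flips]
  = -(1/11)    [23 ≡ 1 mod 11]
  = -1    [(1/11) = 1]
The Legendre symbol is -1, so x^2 ≡ -3893 (mod 4441) has no solution.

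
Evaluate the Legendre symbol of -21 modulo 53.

(-21/53)
  = (32/53)    [-21 ≡ 32 mod 53]
  = -(1/53)    [53 ≡ 5 mod 8 ⇒ (2/53)^5 = -1]
  = -1    [(1/53) = 1]

-1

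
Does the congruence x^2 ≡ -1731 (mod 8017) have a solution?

(-1731|8017)
  = (6286|8017)    [-1731 ≡ 6286 mod 8017]
  = (3143|8017)    [8017 ≡ 1 mod 8 ⇒ (2|8017) = +1]
  = (8017|3143)    [QR: 8017 ≡ 1 mod 4, sign kept]
  = (1731|3143)    [8017 ≡ 1731 mod 3143]
  = -(3143|1731)    [QR: both ≡ 3 mod 4, sign flips]
  = -(1412|1731)    [3143 ≡ 1412 mod 1731]
  = -(353|1731)    [1731 ≡ 3 mod 8 ⇒ (2|1731)^2 = +1]
  = -(1731|353)    [QR: 353 ≡ 1 mod 4, sign kept]
  = -(319|353)    [1731 ≡ 319 mod 353]
  = -(353|319)    [QR: 353 ≡ 1 mod 4, sign kept]
  = -(34|319)    [353 ≡ 34 mod 319]
  = -(17|319)    [319 ≡ 7 mod 8 ⇒ (2|319) = +1]
  = -(319|17)    [QR: 17 ≡ 1 mod 4, sign kept]
  = -(13|17)    [319 ≡ 13 mod 17]
  = -(17|13)    [QR: 13 ≡ 1 mod 4, sign kept]
  = -(4|13)    [17 ≡ 4 mod 13]
  = -(1|13)    [13 ≡ 5 mod 8 ⇒ (2|13)^2 = +1]
  = -1    [(1|13) = 1]
(-1731|8017) = -1, and 8017 is prime, so -1731 is not a quadratic residue mod 8017.

no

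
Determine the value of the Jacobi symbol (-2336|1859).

-1

Reduce the numerator: -2336 ≡ 1382 (mod 1859), so (-2336|1859) = (1382|1859).
Factor out 2: 1382 = 2·691. Since 1859 ≡ 3 (mod 8), (2|1859) = -1. Now have -(691|1859).
Both 691 ≡ 3 and 1859 ≡ 3 (mod 4), so reciprocity gives (691|1859) = -(1859|691). Reduce: 1859 ≡ 477 (mod 691). Now have (477|691).
477 ≡ 1 (mod 4), so quadratic reciprocity gives (477|691) = (691|477). Reduce: 691 ≡ 214 (mod 477). Now have (214|477).
Factor out 2: 214 = 2·107. Since 477 ≡ 5 (mod 8), (2|477) = -1. Now have -(107|477).
477 ≡ 1 (mod 4), so quadratic reciprocity gives (107|477) = (477|107). Reduce: 477 ≡ 49 (mod 107). Now have -(49|107).
49 ≡ 1 (mod 4), so quadratic reciprocity gives (49|107) = (107|49). Reduce: 107 ≡ 9 (mod 49). Now have -(9|49).
9 ≡ 1 (mod 4), so quadratic reciprocity gives (9|49) = (49|9). Reduce: 49 ≡ 4 (mod 9). Now have -(4|9).
Factor out 2: 4 = 2^2. Since 9 ≡ 1 (mod 8), (2|9) = +1, and (2|9)^2 = +1. Now have -(1|9).
(1|9) = 1. Collecting the sign factors: -1.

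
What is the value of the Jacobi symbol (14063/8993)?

(14063/8993)
  = (5070/8993)    [14063 ≡ 5070 mod 8993]
  = (2535/8993)    [8993 ≡ 1 mod 8 ⇒ (2/8993) = +1]
  = (8993/2535)    [QR: 8993 ≡ 1 mod 4, sign kept]
  = (1388/2535)    [8993 ≡ 1388 mod 2535]
  = (347/2535)    [2535 ≡ 7 mod 8 ⇒ (2/2535)^2 = +1]
  = -(2535/347)    [QR: both ≡ 3 mod 4, sign flips]
  = -(106/347)    [2535 ≡ 106 mod 347]
  = (53/347)    [347 ≡ 3 mod 8 ⇒ (2/347) = -1]
  = (347/53)    [QR: 53 ≡ 1 mod 4, sign kept]
  = (29/53)    [347 ≡ 29 mod 53]
  = (53/29)    [QR: 29 ≡ 1 mod 4, sign kept]
  = (24/29)    [53 ≡ 24 mod 29]
  = -(3/29)    [29 ≡ 5 mod 8 ⇒ (2/29)^3 = -1]
  = -(29/3)    [QR: 29 ≡ 1 mod 4, sign kept]
  = -(2/3)    [29 ≡ 2 mod 3]
  = (1/3)    [3 ≡ 3 mod 8 ⇒ (2/3) = -1]
  = 1    [(1/3) = 1]

1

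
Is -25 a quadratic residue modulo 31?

no

Pull out -1: (-25/31) = (-1/31)·(25/31). Since 31 ≡ 3 (mod 4), (-1/31) = -1. Now have -(25/31).
25 ≡ 1 (mod 4), so quadratic reciprocity gives (25/31) = (31/25). Reduce: 31 ≡ 6 (mod 25). Now have -(6/25).
Factor out 2: 6 = 2·3. Since 25 ≡ 1 (mod 8), (2/25) = +1. Now have -(3/25).
25 ≡ 1 (mod 4), so quadratic reciprocity gives (3/25) = (25/3). Reduce: 25 ≡ 1 (mod 3). Now have -(1/3).
(1/3) = 1. Collecting the sign factors: -1.
The Legendre symbol is -1, so x^2 ≡ -25 (mod 31) has no solution.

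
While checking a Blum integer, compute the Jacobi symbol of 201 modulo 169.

(201 / 169)
  = (32 / 169)    [201 ≡ 32 mod 169]
  = (1 / 169)    [169 ≡ 1 mod 8 ⇒ (2 / 169)^5 = +1]
  = 1    [(1 / 169) = 1]

1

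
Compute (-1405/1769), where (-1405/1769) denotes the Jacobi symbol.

-1

(-1405/1769)
  = (364/1769)    [-1405 ≡ 364 mod 1769]
  = (91/1769)    [1769 ≡ 1 mod 8 ⇒ (2/1769)^2 = +1]
  = (1769/91)    [QR: 1769 ≡ 1 mod 4, sign kept]
  = (40/91)    [1769 ≡ 40 mod 91]
  = -(5/91)    [91 ≡ 3 mod 8 ⇒ (2/91)^3 = -1]
  = -(91/5)    [QR: 5 ≡ 1 mod 4, sign kept]
  = -(1/5)    [91 ≡ 1 mod 5]
  = -1    [(1/5) = 1]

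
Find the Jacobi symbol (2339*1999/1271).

By multiplicativity, (2339·1999/1271) = (2339/1271)·(1999/1271).
First factor (2339/1271):
(2339/1271)
  = (1068/1271)    [2339 ≡ 1068 mod 1271]
  = (267/1271)    [1271 ≡ 7 mod 8 ⇒ (2/1271)^2 = +1]
  = -(1271/267)    [QR: both ≡ 3 mod 4, sign flips]
  = -(203/267)    [1271 ≡ 203 mod 267]
  = (267/203)    [QR: both ≡ 3 mod 4, sign flips]
  = (64/203)    [267 ≡ 64 mod 203]
  = (1/203)    [203 ≡ 3 mod 8 ⇒ (2/203)^6 = +1]
  = 1    [(1/203) = 1]
Second factor (1999/1271):
(1999/1271)
  = (728/1271)    [1999 ≡ 728 mod 1271]
  = (91/1271)    [1271 ≡ 7 mod 8 ⇒ (2/1271)^3 = +1]
  = -(1271/91)    [QR: both ≡ 3 mod 4, sign flips]
  = -(88/91)    [1271 ≡ 88 mod 91]
  = (11/91)    [91 ≡ 3 mod 8 ⇒ (2/91)^3 = -1]
  = -(91/11)    [QR: both ≡ 3 mod 4, sign flips]
  = -(3/11)    [91 ≡ 3 mod 11]
  = (11/3)    [QR: both ≡ 3 mod 4, sign flips]
  = (2/3)    [11 ≡ 2 mod 3]
  = -(1/3)    [3 ≡ 3 mod 8 ⇒ (2/3) = -1]
  = -1    [(1/3) = 1]
Product: (1)·(-1) = -1.

-1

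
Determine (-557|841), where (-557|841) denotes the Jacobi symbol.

(-557|841)
  = (557|841)    [841 ≡ 1 mod 4 ⇒ (-1|841) = +1]
  = (841|557)    [QR: 557 ≡ 1 mod 4, sign kept]
  = (284|557)    [841 ≡ 284 mod 557]
  = (71|557)    [557 ≡ 5 mod 8 ⇒ (2|557)^2 = +1]
  = (557|71)    [QR: 557 ≡ 1 mod 4, sign kept]
  = (60|71)    [557 ≡ 60 mod 71]
  = (15|71)    [71 ≡ 7 mod 8 ⇒ (2|71)^2 = +1]
  = -(71|15)    [QR: both ≡ 3 mod 4, sign flips]
  = -(11|15)    [71 ≡ 11 mod 15]
  = (15|11)    [QR: both ≡ 3 mod 4, sign flips]
  = (4|11)    [15 ≡ 4 mod 11]
  = (1|11)    [11 ≡ 3 mod 8 ⇒ (2|11)^2 = +1]
  = 1    [(1|11) = 1]

1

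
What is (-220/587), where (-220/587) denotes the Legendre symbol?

Pull out -1: (-220/587) = (-1/587)·(220/587). Since 587 ≡ 3 (mod 4), (-1/587) = -1. Now have -(220/587).
Factor out 2: 220 = 2^2·55. Since 587 ≡ 3 (mod 8), (2/587) = -1, and (2/587)^2 = +1. Now have -(55/587).
Both 55 ≡ 3 and 587 ≡ 3 (mod 4), so reciprocity gives (55/587) = -(587/55). Reduce: 587 ≡ 37 (mod 55). Now have (37/55).
37 ≡ 1 (mod 4), so quadratic reciprocity gives (37/55) = (55/37). Reduce: 55 ≡ 18 (mod 37). Now have (18/37).
Factor out 2: 18 = 2·9. Since 37 ≡ 5 (mod 8), (2/37) = -1. Now have -(9/37).
9 ≡ 1 (mod 4), so quadratic reciprocity gives (9/37) = (37/9). Reduce: 37 ≡ 1 (mod 9). Now have -(1/9).
(1/9) = 1. Collecting the sign factors: -1.

-1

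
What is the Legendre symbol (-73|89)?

Reduce the numerator: -73 ≡ 16 (mod 89), so (-73|89) = (16|89).
Factor out 2: 16 = 2^4. Since 89 ≡ 1 (mod 8), (2|89) = +1, and (2|89)^4 = +1. Now have (1|89).
(1|89) = 1. Collecting the sign factors: 1.

1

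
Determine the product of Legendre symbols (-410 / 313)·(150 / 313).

By multiplicativity, (-410·150 / 313) = (-410 / 313)·(150 / 313).
First factor (-410 / 313):
(-410 / 313)
  = (410 / 313)    [313 ≡ 1 mod 4 ⇒ (-1 / 313) = +1]
  = (97 / 313)    [410 ≡ 97 mod 313]
  = (313 / 97)    [QR: 97 ≡ 1 mod 4, sign kept]
  = (22 / 97)    [313 ≡ 22 mod 97]
  = (11 / 97)    [97 ≡ 1 mod 8 ⇒ (2 / 97) = +1]
  = (97 / 11)    [QR: 97 ≡ 1 mod 4, sign kept]
  = (9 / 11)    [97 ≡ 9 mod 11]
  = (11 / 9)    [QR: 9 ≡ 1 mod 4, sign kept]
  = (2 / 9)    [11 ≡ 2 mod 9]
  = (1 / 9)    [9 ≡ 1 mod 8 ⇒ (2 / 9) = +1]
  = 1    [(1 / 9) = 1]
Second factor (150 / 313):
(150 / 313)
  = (75 / 313)    [313 ≡ 1 mod 8 ⇒ (2 / 313) = +1]
  = (313 / 75)    [QR: 313 ≡ 1 mod 4, sign kept]
  = (13 / 75)    [313 ≡ 13 mod 75]
  = (75 / 13)    [QR: 13 ≡ 1 mod 4, sign kept]
  = (10 / 13)    [75 ≡ 10 mod 13]
  = -(5 / 13)    [13 ≡ 5 mod 8 ⇒ (2 / 13) = -1]
  = -(13 / 5)    [QR: 5 ≡ 1 mod 4, sign kept]
  = -(3 / 5)    [13 ≡ 3 mod 5]
  = -(5 / 3)    [QR: 5 ≡ 1 mod 4, sign kept]
  = -(2 / 3)    [5 ≡ 2 mod 3]
  = (1 / 3)    [3 ≡ 3 mod 8 ⇒ (2 / 3) = -1]
  = 1    [(1 / 3) = 1]
Product: (1)·(1) = 1.

1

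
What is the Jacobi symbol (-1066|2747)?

0

Reduce the numerator: -1066 ≡ 1681 (mod 2747), so (-1066|2747) = (1681|2747).
1681 ≡ 1 (mod 4), so quadratic reciprocity gives (1681|2747) = (2747|1681). Reduce: 2747 ≡ 1066 (mod 1681). Now have (1066|1681).
Factor out 2: 1066 = 2·533. Since 1681 ≡ 1 (mod 8), (2|1681) = +1. Now have (533|1681).
533 ≡ 1 (mod 4), so quadratic reciprocity gives (533|1681) = (1681|533). Reduce: 1681 ≡ 82 (mod 533). Now have (82|533).
Factor out 2: 82 = 2·41. Since 533 ≡ 5 (mod 8), (2|533) = -1. Now have -(41|533).
41 ≡ 1 (mod 4), so quadratic reciprocity gives (41|533) = (533|41). Reduce: 533 ≡ 0 (mod 41). Now have -(0|41).
The numerator is now 0 with denominator 41 > 1: the symbol is 0.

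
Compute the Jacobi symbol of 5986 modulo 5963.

Reduce the numerator: 5986 ≡ 23 (mod 5963), so (5986/5963) = (23/5963).
Both 23 ≡ 3 and 5963 ≡ 3 (mod 4), so reciprocity gives (23/5963) = -(5963/23). Reduce: 5963 ≡ 6 (mod 23). Now have -(6/23).
Factor out 2: 6 = 2·3. Since 23 ≡ 7 (mod 8), (2/23) = +1. Now have -(3/23).
Both 3 ≡ 3 and 23 ≡ 3 (mod 4), so reciprocity gives (3/23) = -(23/3). Reduce: 23 ≡ 2 (mod 3). Now have (2/3).
Factor out 2: 2 = 2. Since 3 ≡ 3 (mod 8), (2/3) = -1. Now have -(1/3).
(1/3) = 1. Collecting the sign factors: -1.

-1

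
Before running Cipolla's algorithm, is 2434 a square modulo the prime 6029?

yes

(2434/6029)
  = -(1217/6029)    [6029 ≡ 5 mod 8 ⇒ (2/6029) = -1]
  = -(6029/1217)    [QR: 1217 ≡ 1 mod 4, sign kept]
  = -(1161/1217)    [6029 ≡ 1161 mod 1217]
  = -(1217/1161)    [QR: 1161 ≡ 1 mod 4, sign kept]
  = -(56/1161)    [1217 ≡ 56 mod 1161]
  = -(7/1161)    [1161 ≡ 1 mod 8 ⇒ (2/1161)^3 = +1]
  = -(1161/7)    [QR: 1161 ≡ 1 mod 4, sign kept]
  = -(6/7)    [1161 ≡ 6 mod 7]
  = -(3/7)    [7 ≡ 7 mod 8 ⇒ (2/7) = +1]
  = (7/3)    [QR: both ≡ 3 mod 4, sign flips]
  = (1/3)    [7 ≡ 1 mod 3]
  = 1    [(1/3) = 1]
(2434/6029) = 1, and 6029 is prime, so 2434 is a quadratic residue mod 6029.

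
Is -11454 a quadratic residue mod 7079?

Reduce the numerator: -11454 ≡ 2704 (mod 7079), so (-11454|7079) = (2704|7079).
Factor out 2: 2704 = 2^4·169. Since 7079 ≡ 7 (mod 8), (2|7079) = +1, and (2|7079)^4 = +1. Now have (169|7079).
169 ≡ 1 (mod 4), so quadratic reciprocity gives (169|7079) = (7079|169). Reduce: 7079 ≡ 150 (mod 169). Now have (150|169).
Factor out 2: 150 = 2·75. Since 169 ≡ 1 (mod 8), (2|169) = +1. Now have (75|169).
169 ≡ 1 (mod 4), so quadratic reciprocity gives (75|169) = (169|75). Reduce: 169 ≡ 19 (mod 75). Now have (19|75).
Both 19 ≡ 3 and 75 ≡ 3 (mod 4), so reciprocity gives (19|75) = -(75|19). Reduce: 75 ≡ 18 (mod 19). Now have -(18|19).
Factor out 2: 18 = 2·9. Since 19 ≡ 3 (mod 8), (2|19) = -1. Now have (9|19).
9 ≡ 1 (mod 4), so quadratic reciprocity gives (9|19) = (19|9). Reduce: 19 ≡ 1 (mod 9). Now have (1|9).
(1|9) = 1. Collecting the sign factors: 1.
(-11454|7079) = 1, and 7079 is prime, so -11454 is a quadratic residue mod 7079.

yes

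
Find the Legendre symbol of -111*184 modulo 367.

1

By multiplicativity, (-111·184/367) = (-111/367)·(184/367).
First factor (-111/367):
Pull out -1: (-111/367) = (-1/367)·(111/367). Since 367 ≡ 3 (mod 4), (-1/367) = -1. Now have -(111/367).
Both 111 ≡ 3 and 367 ≡ 3 (mod 4), so reciprocity gives (111/367) = -(367/111). Reduce: 367 ≡ 34 (mod 111). Now have (34/111).
Factor out 2: 34 = 2·17. Since 111 ≡ 7 (mod 8), (2/111) = +1. Now have (17/111).
17 ≡ 1 (mod 4), so quadratic reciprocity gives (17/111) = (111/17). Reduce: 111 ≡ 9 (mod 17). Now have (9/17).
9 ≡ 1 (mod 4), so quadratic reciprocity gives (9/17) = (17/9). Reduce: 17 ≡ 8 (mod 9). Now have (8/9).
Factor out 2: 8 = 2^3. Since 9 ≡ 1 (mod 8), (2/9) = +1, and (2/9)^3 = +1. Now have (1/9).
(1/9) = 1. Collecting the sign factors: 1.
Second factor (184/367):
Factor out 2: 184 = 2^3·23. Since 367 ≡ 7 (mod 8), (2/367) = +1, and (2/367)^3 = +1. Now have (23/367).
Both 23 ≡ 3 and 367 ≡ 3 (mod 4), so reciprocity gives (23/367) = -(367/23). Reduce: 367 ≡ 22 (mod 23). Now have -(22/23).
Factor out 2: 22 = 2·11. Since 23 ≡ 7 (mod 8), (2/23) = +1. Now have -(11/23).
Both 11 ≡ 3 and 23 ≡ 3 (mod 4), so reciprocity gives (11/23) = -(23/11). Reduce: 23 ≡ 1 (mod 11). Now have (1/11).
(1/11) = 1. Collecting the sign factors: 1.
Product: (1)·(1) = 1.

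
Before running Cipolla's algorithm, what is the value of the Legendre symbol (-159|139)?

(-159|139)
  = (119|139)    [-159 ≡ 119 mod 139]
  = -(139|119)    [QR: both ≡ 3 mod 4, sign flips]
  = -(20|119)    [139 ≡ 20 mod 119]
  = -(5|119)    [119 ≡ 7 mod 8 ⇒ (2|119)^2 = +1]
  = -(119|5)    [QR: 5 ≡ 1 mod 4, sign kept]
  = -(4|5)    [119 ≡ 4 mod 5]
  = -(1|5)    [5 ≡ 5 mod 8 ⇒ (2|5)^2 = +1]
  = -1    [(1|5) = 1]

-1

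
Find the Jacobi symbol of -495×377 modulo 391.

1

By multiplicativity, (-495·377/391) = (-495/391)·(377/391).
First factor (-495/391):
Pull out -1: (-495/391) = (-1/391)·(495/391). Since 391 ≡ 3 (mod 4), (-1/391) = -1. Now have -(495/391).
Reduce the numerator: 495 ≡ 104 (mod 391), so (495/391) = (104/391).
Factor out 2: 104 = 2^3·13. Since 391 ≡ 7 (mod 8), (2/391) = +1, and (2/391)^3 = +1. Now have -(13/391).
13 ≡ 1 (mod 4), so quadratic reciprocity gives (13/391) = (391/13). Reduce: 391 ≡ 1 (mod 13). Now have -(1/13).
(1/13) = 1. Collecting the sign factors: -1.
Second factor (377/391):
377 ≡ 1 (mod 4), so quadratic reciprocity gives (377/391) = (391/377). Reduce: 391 ≡ 14 (mod 377). Now have (14/377).
Factor out 2: 14 = 2·7. Since 377 ≡ 1 (mod 8), (2/377) = +1. Now have (7/377).
377 ≡ 1 (mod 4), so quadratic reciprocity gives (7/377) = (377/7). Reduce: 377 ≡ 6 (mod 7). Now have (6/7).
Factor out 2: 6 = 2·3. Since 7 ≡ 7 (mod 8), (2/7) = +1. Now have (3/7).
Both 3 ≡ 3 and 7 ≡ 3 (mod 4), so reciprocity gives (3/7) = -(7/3). Reduce: 7 ≡ 1 (mod 3). Now have -(1/3).
(1/3) = 1. Collecting the sign factors: -1.
Product: (-1)·(-1) = 1.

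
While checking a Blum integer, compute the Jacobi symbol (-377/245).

-1

(-377/245)
  = (113/245)    [-377 ≡ 113 mod 245]
  = (245/113)    [QR: 113 ≡ 1 mod 4, sign kept]
  = (19/113)    [245 ≡ 19 mod 113]
  = (113/19)    [QR: 113 ≡ 1 mod 4, sign kept]
  = (18/19)    [113 ≡ 18 mod 19]
  = -(9/19)    [19 ≡ 3 mod 8 ⇒ (2/19) = -1]
  = -(19/9)    [QR: 9 ≡ 1 mod 4, sign kept]
  = -(1/9)    [19 ≡ 1 mod 9]
  = -1    [(1/9) = 1]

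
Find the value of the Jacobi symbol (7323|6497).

1

Reduce the numerator: 7323 ≡ 826 (mod 6497), so (7323|6497) = (826|6497).
Factor out 2: 826 = 2·413. Since 6497 ≡ 1 (mod 8), (2|6497) = +1. Now have (413|6497).
413 ≡ 1 (mod 4), so quadratic reciprocity gives (413|6497) = (6497|413). Reduce: 6497 ≡ 302 (mod 413). Now have (302|413).
Factor out 2: 302 = 2·151. Since 413 ≡ 5 (mod 8), (2|413) = -1. Now have -(151|413).
413 ≡ 1 (mod 4), so quadratic reciprocity gives (151|413) = (413|151). Reduce: 413 ≡ 111 (mod 151). Now have -(111|151).
Both 111 ≡ 3 and 151 ≡ 3 (mod 4), so reciprocity gives (111|151) = -(151|111). Reduce: 151 ≡ 40 (mod 111). Now have (40|111).
Factor out 2: 40 = 2^3·5. Since 111 ≡ 7 (mod 8), (2|111) = +1, and (2|111)^3 = +1. Now have (5|111).
5 ≡ 1 (mod 4), so quadratic reciprocity gives (5|111) = (111|5). Reduce: 111 ≡ 1 (mod 5). Now have (1|5).
(1|5) = 1. Collecting the sign factors: 1.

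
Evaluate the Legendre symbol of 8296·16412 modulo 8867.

By multiplicativity, (8296·16412/8867) = (8296/8867)·(16412/8867).
First factor (8296/8867):
(8296/8867)
  = -(1037/8867)    [8867 ≡ 3 mod 8 ⇒ (2/8867)^3 = -1]
  = -(8867/1037)    [QR: 1037 ≡ 1 mod 4, sign kept]
  = -(571/1037)    [8867 ≡ 571 mod 1037]
  = -(1037/571)    [QR: 1037 ≡ 1 mod 4, sign kept]
  = -(466/571)    [1037 ≡ 466 mod 571]
  = (233/571)    [571 ≡ 3 mod 8 ⇒ (2/571) = -1]
  = (571/233)    [QR: 233 ≡ 1 mod 4, sign kept]
  = (105/233)    [571 ≡ 105 mod 233]
  = (233/105)    [QR: 105 ≡ 1 mod 4, sign kept]
  = (23/105)    [233 ≡ 23 mod 105]
  = (105/23)    [QR: 105 ≡ 1 mod 4, sign kept]
  = (13/23)    [105 ≡ 13 mod 23]
  = (23/13)    [QR: 13 ≡ 1 mod 4, sign kept]
  = (10/13)    [23 ≡ 10 mod 13]
  = -(5/13)    [13 ≡ 5 mod 8 ⇒ (2/13) = -1]
  = -(13/5)    [QR: 5 ≡ 1 mod 4, sign kept]
  = -(3/5)    [13 ≡ 3 mod 5]
  = -(5/3)    [QR: 5 ≡ 1 mod 4, sign kept]
  = -(2/3)    [5 ≡ 2 mod 3]
  = (1/3)    [3 ≡ 3 mod 8 ⇒ (2/3) = -1]
  = 1    [(1/3) = 1]
Second factor (16412/8867):
(16412/8867)
  = (7545/8867)    [16412 ≡ 7545 mod 8867]
  = (8867/7545)    [QR: 7545 ≡ 1 mod 4, sign kept]
  = (1322/7545)    [8867 ≡ 1322 mod 7545]
  = (661/7545)    [7545 ≡ 1 mod 8 ⇒ (2/7545) = +1]
  = (7545/661)    [QR: 661 ≡ 1 mod 4, sign kept]
  = (274/661)    [7545 ≡ 274 mod 661]
  = -(137/661)    [661 ≡ 5 mod 8 ⇒ (2/661) = -1]
  = -(661/137)    [QR: 137 ≡ 1 mod 4, sign kept]
  = -(113/137)    [661 ≡ 113 mod 137]
  = -(137/113)    [QR: 113 ≡ 1 mod 4, sign kept]
  = -(24/113)    [137 ≡ 24 mod 113]
  = -(3/113)    [113 ≡ 1 mod 8 ⇒ (2/113)^3 = +1]
  = -(113/3)    [QR: 113 ≡ 1 mod 4, sign kept]
  = -(2/3)    [113 ≡ 2 mod 3]
  = (1/3)    [3 ≡ 3 mod 8 ⇒ (2/3) = -1]
  = 1    [(1/3) = 1]
Product: (1)·(1) = 1.

1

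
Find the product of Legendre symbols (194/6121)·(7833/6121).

1

By multiplicativity, (194·7833/6121) = (194/6121)·(7833/6121).
First factor (194/6121):
Factor out 2: 194 = 2·97. Since 6121 ≡ 1 (mod 8), (2/6121) = +1. Now have (97/6121).
97 ≡ 1 (mod 4), so quadratic reciprocity gives (97/6121) = (6121/97). Reduce: 6121 ≡ 10 (mod 97). Now have (10/97).
Factor out 2: 10 = 2·5. Since 97 ≡ 1 (mod 8), (2/97) = +1. Now have (5/97).
5 ≡ 1 (mod 4), so quadratic reciprocity gives (5/97) = (97/5). Reduce: 97 ≡ 2 (mod 5). Now have (2/5).
Factor out 2: 2 = 2. Since 5 ≡ 5 (mod 8), (2/5) = -1. Now have -(1/5).
(1/5) = 1. Collecting the sign factors: -1.
Second factor (7833/6121):
Reduce the numerator: 7833 ≡ 1712 (mod 6121), so (7833/6121) = (1712/6121).
Factor out 2: 1712 = 2^4·107. Since 6121 ≡ 1 (mod 8), (2/6121) = +1, and (2/6121)^4 = +1. Now have (107/6121).
6121 ≡ 1 (mod 4), so quadratic reciprocity gives (107/6121) = (6121/107). Reduce: 6121 ≡ 22 (mod 107). Now have (22/107).
Factor out 2: 22 = 2·11. Since 107 ≡ 3 (mod 8), (2/107) = -1. Now have -(11/107).
Both 11 ≡ 3 and 107 ≡ 3 (mod 4), so reciprocity gives (11/107) = -(107/11). Reduce: 107 ≡ 8 (mod 11). Now have (8/11).
Factor out 2: 8 = 2^3. Since 11 ≡ 3 (mod 8), (2/11) = -1, and (2/11)^3 = -1. Now have -(1/11).
(1/11) = 1. Collecting the sign factors: -1.
Product: (-1)·(-1) = 1.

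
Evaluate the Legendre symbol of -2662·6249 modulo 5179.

1

By multiplicativity, (-2662·6249|5179) = (-2662|5179)·(6249|5179).
First factor (-2662|5179):
Reduce the numerator: -2662 ≡ 2517 (mod 5179), so (-2662|5179) = (2517|5179).
2517 ≡ 1 (mod 4), so quadratic reciprocity gives (2517|5179) = (5179|2517). Reduce: 5179 ≡ 145 (mod 2517). Now have (145|2517).
145 ≡ 1 (mod 4), so quadratic reciprocity gives (145|2517) = (2517|145). Reduce: 2517 ≡ 52 (mod 145). Now have (52|145).
Factor out 2: 52 = 2^2·13. Since 145 ≡ 1 (mod 8), (2|145) = +1, and (2|145)^2 = +1. Now have (13|145).
13 ≡ 1 (mod 4), so quadratic reciprocity gives (13|145) = (145|13). Reduce: 145 ≡ 2 (mod 13). Now have (2|13).
Factor out 2: 2 = 2. Since 13 ≡ 5 (mod 8), (2|13) = -1. Now have -(1|13).
(1|13) = 1. Collecting the sign factors: -1.
Second factor (6249|5179):
Reduce the numerator: 6249 ≡ 1070 (mod 5179), so (6249|5179) = (1070|5179).
Factor out 2: 1070 = 2·535. Since 5179 ≡ 3 (mod 8), (2|5179) = -1. Now have -(535|5179).
Both 535 ≡ 3 and 5179 ≡ 3 (mod 4), so reciprocity gives (535|5179) = -(5179|535). Reduce: 5179 ≡ 364 (mod 535). Now have (364|535).
Factor out 2: 364 = 2^2·91. Since 535 ≡ 7 (mod 8), (2|535) = +1, and (2|535)^2 = +1. Now have (91|535).
Both 91 ≡ 3 and 535 ≡ 3 (mod 4), so reciprocity gives (91|535) = -(535|91). Reduce: 535 ≡ 80 (mod 91). Now have -(80|91).
Factor out 2: 80 = 2^4·5. Since 91 ≡ 3 (mod 8), (2|91) = -1, and (2|91)^4 = +1. Now have -(5|91).
5 ≡ 1 (mod 4), so quadratic reciprocity gives (5|91) = (91|5). Reduce: 91 ≡ 1 (mod 5). Now have -(1|5).
(1|5) = 1. Collecting the sign factors: -1.
Product: (-1)·(-1) = 1.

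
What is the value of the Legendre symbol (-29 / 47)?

1

Reduce the numerator: -29 ≡ 18 (mod 47), so (-29 / 47) = (18 / 47).
Factor out 2: 18 = 2·9. Since 47 ≡ 7 (mod 8), (2 / 47) = +1. Now have (9 / 47).
9 ≡ 1 (mod 4), so quadratic reciprocity gives (9 / 47) = (47 / 9). Reduce: 47 ≡ 2 (mod 9). Now have (2 / 9).
Factor out 2: 2 = 2. Since 9 ≡ 1 (mod 8), (2 / 9) = +1. Now have (1 / 9).
(1 / 9) = 1. Collecting the sign factors: 1.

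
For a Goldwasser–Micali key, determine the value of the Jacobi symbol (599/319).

-1

(599/319)
  = (280/319)    [599 ≡ 280 mod 319]
  = (35/319)    [319 ≡ 7 mod 8 ⇒ (2/319)^3 = +1]
  = -(319/35)    [QR: both ≡ 3 mod 4, sign flips]
  = -(4/35)    [319 ≡ 4 mod 35]
  = -(1/35)    [35 ≡ 3 mod 8 ⇒ (2/35)^2 = +1]
  = -1    [(1/35) = 1]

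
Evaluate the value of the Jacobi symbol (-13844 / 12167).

Reduce the numerator: -13844 ≡ 10490 (mod 12167), so (-13844 / 12167) = (10490 / 12167).
Factor out 2: 10490 = 2·5245. Since 12167 ≡ 7 (mod 8), (2 / 12167) = +1. Now have (5245 / 12167).
5245 ≡ 1 (mod 4), so quadratic reciprocity gives (5245 / 12167) = (12167 / 5245). Reduce: 12167 ≡ 1677 (mod 5245). Now have (1677 / 5245).
1677 ≡ 1 (mod 4), so quadratic reciprocity gives (1677 / 5245) = (5245 / 1677). Reduce: 5245 ≡ 214 (mod 1677). Now have (214 / 1677).
Factor out 2: 214 = 2·107. Since 1677 ≡ 5 (mod 8), (2 / 1677) = -1. Now have -(107 / 1677).
1677 ≡ 1 (mod 4), so quadratic reciprocity gives (107 / 1677) = (1677 / 107). Reduce: 1677 ≡ 72 (mod 107). Now have -(72 / 107).
Factor out 2: 72 = 2^3·9. Since 107 ≡ 3 (mod 8), (2 / 107) = -1, and (2 / 107)^3 = -1. Now have (9 / 107).
9 ≡ 1 (mod 4), so quadratic reciprocity gives (9 / 107) = (107 / 9). Reduce: 107 ≡ 8 (mod 9). Now have (8 / 9).
Factor out 2: 8 = 2^3. Since 9 ≡ 1 (mod 8), (2 / 9) = +1, and (2 / 9)^3 = +1. Now have (1 / 9).
(1 / 9) = 1. Collecting the sign factors: 1.

1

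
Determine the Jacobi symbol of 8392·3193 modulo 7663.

-1

By multiplicativity, (8392·3193/7663) = (8392/7663)·(3193/7663).
First factor (8392/7663):
Reduce the numerator: 8392 ≡ 729 (mod 7663), so (8392/7663) = (729/7663).
729 ≡ 1 (mod 4), so quadratic reciprocity gives (729/7663) = (7663/729). Reduce: 7663 ≡ 373 (mod 729). Now have (373/729).
373 ≡ 1 (mod 4), so quadratic reciprocity gives (373/729) = (729/373). Reduce: 729 ≡ 356 (mod 373). Now have (356/373).
Factor out 2: 356 = 2^2·89. Since 373 ≡ 5 (mod 8), (2/373) = -1, and (2/373)^2 = +1. Now have (89/373).
89 ≡ 1 (mod 4), so quadratic reciprocity gives (89/373) = (373/89). Reduce: 373 ≡ 17 (mod 89). Now have (17/89).
17 ≡ 1 (mod 4), so quadratic reciprocity gives (17/89) = (89/17). Reduce: 89 ≡ 4 (mod 17). Now have (4/17).
Factor out 2: 4 = 2^2. Since 17 ≡ 1 (mod 8), (2/17) = +1, and (2/17)^2 = +1. Now have (1/17).
(1/17) = 1. Collecting the sign factors: 1.
Second factor (3193/7663):
3193 ≡ 1 (mod 4), so quadratic reciprocity gives (3193/7663) = (7663/3193). Reduce: 7663 ≡ 1277 (mod 3193). Now have (1277/3193).
1277 ≡ 1 (mod 4), so quadratic reciprocity gives (1277/3193) = (3193/1277). Reduce: 3193 ≡ 639 (mod 1277). Now have (639/1277).
1277 ≡ 1 (mod 4), so quadratic reciprocity gives (639/1277) = (1277/639). Reduce: 1277 ≡ 638 (mod 639). Now have (638/639).
Factor out 2: 638 = 2·319. Since 639 ≡ 7 (mod 8), (2/639) = +1. Now have (319/639).
Both 319 ≡ 3 and 639 ≡ 3 (mod 4), so reciprocity gives (319/639) = -(639/319). Reduce: 639 ≡ 1 (mod 319). Now have -(1/319).
(1/319) = 1. Collecting the sign factors: -1.
Product: (1)·(-1) = -1.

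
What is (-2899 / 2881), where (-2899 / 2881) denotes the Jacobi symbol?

(-2899 / 2881)
  = (2863 / 2881)    [-2899 ≡ 2863 mod 2881]
  = (2881 / 2863)    [QR: 2881 ≡ 1 mod 4, sign kept]
  = (18 / 2863)    [2881 ≡ 18 mod 2863]
  = (9 / 2863)    [2863 ≡ 7 mod 8 ⇒ (2 / 2863) = +1]
  = (2863 / 9)    [QR: 9 ≡ 1 mod 4, sign kept]
  = (1 / 9)    [2863 ≡ 1 mod 9]
  = 1    [(1 / 9) = 1]

1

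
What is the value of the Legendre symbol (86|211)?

-1

(86|211)
  = -(43|211)    [211 ≡ 3 mod 8 ⇒ (2|211) = -1]
  = (211|43)    [QR: both ≡ 3 mod 4, sign flips]
  = (39|43)    [211 ≡ 39 mod 43]
  = -(43|39)    [QR: both ≡ 3 mod 4, sign flips]
  = -(4|39)    [43 ≡ 4 mod 39]
  = -(1|39)    [39 ≡ 7 mod 8 ⇒ (2|39)^2 = +1]
  = -1    [(1|39) = 1]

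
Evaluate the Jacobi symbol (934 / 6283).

(934 / 6283)
  = -(467 / 6283)    [6283 ≡ 3 mod 8 ⇒ (2 / 6283) = -1]
  = (6283 / 467)    [QR: both ≡ 3 mod 4, sign flips]
  = (212 / 467)    [6283 ≡ 212 mod 467]
  = (53 / 467)    [467 ≡ 3 mod 8 ⇒ (2 / 467)^2 = +1]
  = (467 / 53)    [QR: 53 ≡ 1 mod 4, sign kept]
  = (43 / 53)    [467 ≡ 43 mod 53]
  = (53 / 43)    [QR: 53 ≡ 1 mod 4, sign kept]
  = (10 / 43)    [53 ≡ 10 mod 43]
  = -(5 / 43)    [43 ≡ 3 mod 8 ⇒ (2 / 43) = -1]
  = -(43 / 5)    [QR: 5 ≡ 1 mod 4, sign kept]
  = -(3 / 5)    [43 ≡ 3 mod 5]
  = -(5 / 3)    [QR: 5 ≡ 1 mod 4, sign kept]
  = -(2 / 3)    [5 ≡ 2 mod 3]
  = (1 / 3)    [3 ≡ 3 mod 8 ⇒ (2 / 3) = -1]
  = 1    [(1 / 3) = 1]

1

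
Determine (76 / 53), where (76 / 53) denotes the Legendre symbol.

Reduce the numerator: 76 ≡ 23 (mod 53), so (76 / 53) = (23 / 53).
53 ≡ 1 (mod 4), so quadratic reciprocity gives (23 / 53) = (53 / 23). Reduce: 53 ≡ 7 (mod 23). Now have (7 / 23).
Both 7 ≡ 3 and 23 ≡ 3 (mod 4), so reciprocity gives (7 / 23) = -(23 / 7). Reduce: 23 ≡ 2 (mod 7). Now have -(2 / 7).
Factor out 2: 2 = 2. Since 7 ≡ 7 (mod 8), (2 / 7) = +1. Now have -(1 / 7).
(1 / 7) = 1. Collecting the sign factors: -1.

-1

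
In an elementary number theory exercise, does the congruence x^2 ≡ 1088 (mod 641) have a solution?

Reduce the numerator: 1088 ≡ 447 (mod 641), so (1088/641) = (447/641).
641 ≡ 1 (mod 4), so quadratic reciprocity gives (447/641) = (641/447). Reduce: 641 ≡ 194 (mod 447). Now have (194/447).
Factor out 2: 194 = 2·97. Since 447 ≡ 7 (mod 8), (2/447) = +1. Now have (97/447).
97 ≡ 1 (mod 4), so quadratic reciprocity gives (97/447) = (447/97). Reduce: 447 ≡ 59 (mod 97). Now have (59/97).
97 ≡ 1 (mod 4), so quadratic reciprocity gives (59/97) = (97/59). Reduce: 97 ≡ 38 (mod 59). Now have (38/59).
Factor out 2: 38 = 2·19. Since 59 ≡ 3 (mod 8), (2/59) = -1. Now have -(19/59).
Both 19 ≡ 3 and 59 ≡ 3 (mod 4), so reciprocity gives (19/59) = -(59/19). Reduce: 59 ≡ 2 (mod 19). Now have (2/19).
Factor out 2: 2 = 2. Since 19 ≡ 3 (mod 8), (2/19) = -1. Now have -(1/19).
(1/19) = 1. Collecting the sign factors: -1.
(1088/641) = -1, and 641 is prime, so 1088 is not a quadratic residue mod 641.

no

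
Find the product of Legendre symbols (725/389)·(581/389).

1

By multiplicativity, (725·581/389) = (725/389)·(581/389).
First factor (725/389):
(725/389)
  = (336/389)    [725 ≡ 336 mod 389]
  = (21/389)    [389 ≡ 5 mod 8 ⇒ (2/389)^4 = +1]
  = (389/21)    [QR: 21 ≡ 1 mod 4, sign kept]
  = (11/21)    [389 ≡ 11 mod 21]
  = (21/11)    [QR: 21 ≡ 1 mod 4, sign kept]
  = (10/11)    [21 ≡ 10 mod 11]
  = -(5/11)    [11 ≡ 3 mod 8 ⇒ (2/11) = -1]
  = -(11/5)    [QR: 5 ≡ 1 mod 4, sign kept]
  = -(1/5)    [11 ≡ 1 mod 5]
  = -1    [(1/5) = 1]
Second factor (581/389):
(581/389)
  = (192/389)    [581 ≡ 192 mod 389]
  = (3/389)    [389 ≡ 5 mod 8 ⇒ (2/389)^6 = +1]
  = (389/3)    [QR: 389 ≡ 1 mod 4, sign kept]
  = (2/3)    [389 ≡ 2 mod 3]
  = -(1/3)    [3 ≡ 3 mod 8 ⇒ (2/3) = -1]
  = -1    [(1/3) = 1]
Product: (-1)·(-1) = 1.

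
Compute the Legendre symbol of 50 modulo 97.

1

Factor out 2: 50 = 2·25. Since 97 ≡ 1 (mod 8), (2/97) = +1. Now have (25/97).
25 ≡ 1 (mod 4), so quadratic reciprocity gives (25/97) = (97/25). Reduce: 97 ≡ 22 (mod 25). Now have (22/25).
Factor out 2: 22 = 2·11. Since 25 ≡ 1 (mod 8), (2/25) = +1. Now have (11/25).
25 ≡ 1 (mod 4), so quadratic reciprocity gives (11/25) = (25/11). Reduce: 25 ≡ 3 (mod 11). Now have (3/11).
Both 3 ≡ 3 and 11 ≡ 3 (mod 4), so reciprocity gives (3/11) = -(11/3). Reduce: 11 ≡ 2 (mod 3). Now have -(2/3).
Factor out 2: 2 = 2. Since 3 ≡ 3 (mod 8), (2/3) = -1. Now have (1/3).
(1/3) = 1. Collecting the sign factors: 1.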